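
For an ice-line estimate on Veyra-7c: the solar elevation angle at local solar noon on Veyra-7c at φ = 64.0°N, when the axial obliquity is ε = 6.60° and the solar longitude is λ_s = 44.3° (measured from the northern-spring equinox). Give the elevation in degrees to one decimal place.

30.6°

Solar declination: sin δ = sin ε · sin λ_s = sin 6.60° × sin 44.3° = 0.08027, so δ = +4.604°.
At local noon the hour angle is zero, so the zenith angle equals |φ − δ| = |+64.0° − (+4.604°)| = 59.396°.
Elevation = 90° − 59.396° = 30.6°.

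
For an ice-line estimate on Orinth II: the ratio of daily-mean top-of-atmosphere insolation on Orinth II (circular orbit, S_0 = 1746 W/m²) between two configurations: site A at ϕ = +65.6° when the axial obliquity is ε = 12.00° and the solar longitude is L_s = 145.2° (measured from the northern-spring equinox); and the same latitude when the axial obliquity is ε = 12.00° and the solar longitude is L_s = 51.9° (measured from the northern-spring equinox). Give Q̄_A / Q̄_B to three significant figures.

— Configuration A (ϕ=+65.6°):
Solar declination: sin δ = sin ε · sin L_s = sin 12.00° × sin 145.2° = 0.11866, so δ = +6.815°.
cos h₀ = −tan(+65.6°) tan(+6.815°) = -0.2634, h₀ = 1.8374 rad.
Bracket: h₀ sin ϕ sin δ + cos ϕ cos δ sin h₀ = 1.8374×0.91068×0.11866 + 0.41310×0.99294×0.96468 = 0.198552 + 0.395696 = 0.594248.
Q̄ = (S_0/π) × [bracket] = (1746/π) × 0.594248 = 330.26 W/m².
— Configuration B (ϕ=+65.6°):
Solar declination: sin δ = sin ε · sin L_s = sin 12.00° × sin 51.9° = 0.16361, so δ = +9.417°.
cos h₀ = −tan(+65.6°) tan(+9.417°) = -0.3656, h₀ = 1.9451 rad.
Bracket: h₀ sin ϕ sin δ + cos ϕ cos δ sin h₀ = 1.9451×0.91068×0.16361 + 0.41310×0.98652×0.93077 = 0.289813 + 0.379318 = 0.669131.
Q̄ = (S_0/π) × [bracket] = (1746/π) × 0.669131 = 371.88 W/m².
Ratio Q̄_A / Q̄_B = 330.26 / 371.88 = 0.8881.

Q̄_A / Q̄_B ≈ 0.888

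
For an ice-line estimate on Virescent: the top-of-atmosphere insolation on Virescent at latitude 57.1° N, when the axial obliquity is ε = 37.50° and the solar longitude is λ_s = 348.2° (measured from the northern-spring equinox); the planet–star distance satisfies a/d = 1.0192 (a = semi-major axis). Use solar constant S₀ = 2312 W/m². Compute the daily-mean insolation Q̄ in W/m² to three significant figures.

Solar declination: sin δ = sin ε · sin λ_s = sin 37.50° × sin 348.2° = -0.12449, so δ = -7.151°.
cos H₀ = −tan(+57.1°) tan(-7.151°) = 0.1939, H₀ = 1.3756 rad.
Bracket: H₀ sin φ sin δ + cos φ cos δ sin H₀ = 1.3756×0.83962×-0.12449 + 0.54317×0.99222×0.98101 = -0.143784 + 0.528710 = 0.384926.
Inverse-square distance factor (a/d)² = 1.0192² = 1.038769.
Q̄ = (S₀/π) × 1.038769 × [bracket] = (2312/π) × 1.038769 × 0.384926 = 294.3 W/m².

Q̄ ≈ 294 W/m²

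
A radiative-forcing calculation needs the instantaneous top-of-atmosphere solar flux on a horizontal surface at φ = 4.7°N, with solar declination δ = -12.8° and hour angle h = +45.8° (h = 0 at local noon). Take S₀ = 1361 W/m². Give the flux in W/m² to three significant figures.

cos θ_z = sin φ sin δ + cos φ cos δ cos h = -0.018153 + 0.677554 = 0.659401.
Flux = S₀ · cos θ_z = 1361 × 0.659401 = 897.4 W/m².

897 W/m²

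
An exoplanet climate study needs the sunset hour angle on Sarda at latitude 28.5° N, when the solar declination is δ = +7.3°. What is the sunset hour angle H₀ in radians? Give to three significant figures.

cos H₀ = −tan φ · tan δ = −tan(+28.5°) × tan(+7.300°) = -0.0696, so H₀ = 1.6404 rad = 93.99°.

H₀ = 1.64 rad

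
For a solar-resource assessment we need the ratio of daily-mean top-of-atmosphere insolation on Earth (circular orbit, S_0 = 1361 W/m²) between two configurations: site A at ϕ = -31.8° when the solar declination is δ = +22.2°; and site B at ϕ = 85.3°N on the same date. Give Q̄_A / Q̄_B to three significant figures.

— Configuration A (ϕ=-31.8°):
cos h₀ = −tan(-31.8°) tan(+22.200°) = 0.2530, h₀ = 1.3150 rad.
Bracket: h₀ sin ϕ sin δ + cos ϕ cos δ sin h₀ = 1.3150×-0.52696×0.37784 + 0.84989×0.92587×0.96746 = -0.261825 + 0.761282 = 0.499457.
Q̄ = (S_0/π) × [bracket] = (1361/π) × 0.499457 = 216.37 W/m².
— Configuration B (ϕ=+85.3°):
cos h₀ = −tan(+85.3°) tan(+22.200°) = -4.9637 ≤ −1 ⇒ polar day, h₀ = π.
Bracket: h₀ sin ϕ sin δ + cos ϕ cos δ sin h₀ = 3.1416×0.99664×0.37784 + 0.08194×0.92587×0.00000 = 1.183034 + 0.000000 = 1.183034.
Q̄ = (S_0/π) × [bracket] = (1361/π) × 1.183034 = 512.51 W/m².
Ratio Q̄_A / Q̄_B = 216.37 / 512.51 = 0.4222.

Q̄_A / Q̄_B ≈ 0.422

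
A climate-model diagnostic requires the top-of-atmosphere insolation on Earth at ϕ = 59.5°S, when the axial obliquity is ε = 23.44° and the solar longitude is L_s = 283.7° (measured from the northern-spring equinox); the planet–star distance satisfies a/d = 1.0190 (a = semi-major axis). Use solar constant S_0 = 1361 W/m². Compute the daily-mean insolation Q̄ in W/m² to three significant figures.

Solar declination: sin δ = sin ε · sin L_s = sin 23.44° × sin 283.7° = -0.38647, so δ = -22.735°.
cos h₀ = −tan(-59.5°) tan(-22.735°) = -0.7114, h₀ = 2.3622 rad.
Bracket: h₀ sin ϕ sin δ + cos ϕ cos δ sin h₀ = 2.3622×-0.86163×-0.38647 + 0.50754×0.92230×0.70282 = 0.786599 + 0.328993 = 1.115592.
Inverse-square distance factor (a/d)² = 1.0190² = 1.038361.
Q̄ = (S_0/π) × 1.038361 × [bracket] = (1361/π) × 1.038361 × 1.115592 = 501.8 W/m².

Q̄ ≈ 502 W/m²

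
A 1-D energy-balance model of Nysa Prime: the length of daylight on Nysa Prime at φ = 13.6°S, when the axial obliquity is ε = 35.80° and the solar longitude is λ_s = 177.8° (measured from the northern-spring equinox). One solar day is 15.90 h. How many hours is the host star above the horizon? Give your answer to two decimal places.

Solar declination: sin δ = sin ε · sin λ_s = sin 35.80° × sin 177.8° = 0.02246, so δ = +1.287°.
cos H₀ = −tan φ · tan δ = −tan(-13.6°) × tan(+1.287°) = 0.0054, so H₀ = 1.5654 rad = 89.69°.
Daylight = 2H₀/(2π) × 15.90 h = (1.5654/π) × 15.90 = 7.92 h.

7.92 h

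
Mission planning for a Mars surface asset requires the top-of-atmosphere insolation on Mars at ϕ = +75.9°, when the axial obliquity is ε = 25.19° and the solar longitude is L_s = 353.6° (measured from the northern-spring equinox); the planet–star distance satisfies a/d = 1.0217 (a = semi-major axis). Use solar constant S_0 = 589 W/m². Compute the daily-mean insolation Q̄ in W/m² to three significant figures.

Q̄ ≈ 34.3 W/m²

Solar declination: sin δ = sin ε · sin L_s = sin 25.19° × sin 353.6° = -0.04744, so δ = -2.719°.
cos h₀ = −tan(+75.9°) tan(-2.719°) = 0.1891, h₀ = 1.3806 rad.
Bracket: h₀ sin ϕ sin δ + cos ϕ cos δ sin h₀ = 1.3806×0.96987×-0.04744 + 0.24362×0.99887×0.98196 = -0.063522 + 0.238955 = 0.175433.
Inverse-square distance factor (a/d)² = 1.0217² = 1.043871.
Q̄ = (S_0/π) × 1.043871 × [bracket] = (589/π) × 1.043871 × 0.175433 = 34.33 W/m².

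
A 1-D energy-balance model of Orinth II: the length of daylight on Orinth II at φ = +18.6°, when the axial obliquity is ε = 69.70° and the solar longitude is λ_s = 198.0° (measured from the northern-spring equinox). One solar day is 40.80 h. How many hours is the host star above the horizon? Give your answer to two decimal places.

19.07 h

Solar declination: sin δ = sin ε · sin λ_s = sin 69.70° × sin 198.0° = -0.28982, so δ = -16.847°.
cos H₀ = −tan φ · tan δ = −tan(+18.6°) × tan(-16.847°) = 0.1019, so H₀ = 1.4687 rad = 84.15°.
Daylight = 2H₀/(2π) × 40.80 h = (1.4687/π) × 40.80 = 19.07 h.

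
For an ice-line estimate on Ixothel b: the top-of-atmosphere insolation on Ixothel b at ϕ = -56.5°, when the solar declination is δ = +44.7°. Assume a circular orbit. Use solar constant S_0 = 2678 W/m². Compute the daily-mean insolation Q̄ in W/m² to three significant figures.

Q̄ ≈ 0.00 W/m²

cos h₀ = −tan(-56.5°) tan(+44.700°) = 1.4951 ≥ 1 ⇒ polar night, h₀ = 0 and Q̄ = 0.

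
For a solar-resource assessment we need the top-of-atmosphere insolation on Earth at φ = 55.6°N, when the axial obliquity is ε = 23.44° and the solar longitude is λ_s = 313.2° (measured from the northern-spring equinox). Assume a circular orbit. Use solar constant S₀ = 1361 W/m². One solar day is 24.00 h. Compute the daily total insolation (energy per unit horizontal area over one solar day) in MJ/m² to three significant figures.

Solar declination: sin δ = sin ε · sin λ_s = sin 23.44° × sin 313.2° = -0.28998, so δ = -16.856°.
cos H₀ = −tan(+55.6°) tan(-16.856°) = 0.4425, H₀ = 1.1124 rad.
Bracket: H₀ sin φ sin δ + cos φ cos δ sin H₀ = 1.1124×0.82511×-0.28998 + 0.56497×0.95703×0.89676 = -0.266159 + 0.484872 = 0.218713.
Q̄ = (S₀/π) × [bracket] = (1361/π) × 0.218713 = 94.751 W/m².
Daily total = Q̄ × 24.00 h × 3600 s/h = 94.751 × 24.00 × 3600 / 10⁶ = 8.186 MJ/m².

8.19 MJ/m²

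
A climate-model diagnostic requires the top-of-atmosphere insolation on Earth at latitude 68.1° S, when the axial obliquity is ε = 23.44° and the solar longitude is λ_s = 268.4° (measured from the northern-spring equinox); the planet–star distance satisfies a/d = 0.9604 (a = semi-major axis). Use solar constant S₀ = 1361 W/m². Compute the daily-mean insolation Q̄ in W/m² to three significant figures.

Solar declination: sin δ = sin ε · sin λ_s = sin 23.44° × sin 268.4° = -0.39763, so δ = -23.430°.
cos H₀ = −tan(-68.1°) tan(-23.430°) = -1.0780 ≤ −1 ⇒ polar day, H₀ = π.
Bracket: H₀ sin φ sin δ + cos φ cos δ sin H₀ = 3.1416×-0.92784×-0.39763 + 0.37299×0.91754×0.00000 = 1.159053 + 0.000000 = 1.159053.
Inverse-square distance factor (a/d)² = 0.9604² = 0.922368.
Q̄ = (S₀/π) × 0.922368 × [bracket] = (1361/π) × 0.922368 × 1.159053 = 463.1 W/m².

Q̄ ≈ 463 W/m²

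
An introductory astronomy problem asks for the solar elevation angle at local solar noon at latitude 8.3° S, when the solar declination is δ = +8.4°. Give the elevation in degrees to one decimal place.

At local noon the hour angle is zero, so the zenith angle equals |ϕ − δ| = |-8.3° − (+8.400°)| = 16.700°.
Elevation = 90° − 16.700° = 73.3°.

73.3°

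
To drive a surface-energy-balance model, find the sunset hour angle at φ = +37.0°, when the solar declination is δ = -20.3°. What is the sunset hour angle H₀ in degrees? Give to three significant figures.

H₀ = 73.8°

cos H₀ = −tan φ · tan δ = −tan(+37.0°) × tan(-20.300°) = 0.2787, so H₀ = 1.2883 rad = 73.81°.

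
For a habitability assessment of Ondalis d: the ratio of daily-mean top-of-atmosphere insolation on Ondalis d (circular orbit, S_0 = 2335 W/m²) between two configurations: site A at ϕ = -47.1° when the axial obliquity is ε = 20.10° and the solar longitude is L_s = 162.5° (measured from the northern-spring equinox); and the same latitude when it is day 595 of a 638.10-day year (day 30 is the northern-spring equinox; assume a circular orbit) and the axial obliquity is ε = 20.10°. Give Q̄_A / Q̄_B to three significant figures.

Q̄_A / Q̄_B ≈ 0.595

— Configuration A (ϕ=-47.1°):
Solar declination: sin δ = sin ε · sin L_s = sin 20.10° × sin 162.5° = 0.10334, so δ = +5.932°.
cos h₀ = −tan(-47.1°) tan(+5.932°) = 0.1118, h₀ = 1.4588 rad.
Bracket: h₀ sin ϕ sin δ + cos ϕ cos δ sin h₀ = 1.4588×-0.73254×0.10334 + 0.68072×0.99465×0.99373 = -0.110432 + 0.672833 = 0.562401.
Q̄ = (S_0/π) × [bracket] = (2335/π) × 0.562401 = 418.01 W/m².
— Configuration B (ϕ=-47.1°):
Solar longitude: L_s = 360° × (595 − 30)/638.10 = 318.759°.
sin δ = sin 20.10° × sin 318.759° = -0.22655, so δ = -13.094°.
cos h₀ = −tan(-47.1°) tan(-13.094°) = -0.2503, h₀ = 1.8238 rad.
Bracket: h₀ sin ϕ sin δ + cos ϕ cos δ sin h₀ = 1.8238×-0.73254×-0.22655 + 0.68072×0.97400×0.96817 = 0.302672 + 0.641917 = 0.944589.
Q̄ = (S_0/π) × [bracket] = (2335/π) × 0.944589 = 702.07 W/m².
Ratio Q̄_A / Q̄_B = 418.01 / 702.07 = 0.5954.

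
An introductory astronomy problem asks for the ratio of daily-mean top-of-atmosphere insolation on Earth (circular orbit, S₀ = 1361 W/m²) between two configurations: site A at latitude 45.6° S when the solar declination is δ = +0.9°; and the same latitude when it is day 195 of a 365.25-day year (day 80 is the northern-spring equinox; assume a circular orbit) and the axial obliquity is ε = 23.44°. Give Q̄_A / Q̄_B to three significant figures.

Q̄_A / Q̄_B ≈ 2.32

— Configuration A (φ=-45.6°):
cos H₀ = −tan(-45.6°) tan(+0.900°) = 0.0160, H₀ = 1.5548 rad.
Bracket: H₀ sin φ sin δ + cos φ cos δ sin H₀ = 1.5548×-0.71447×0.01571 + 0.69966×0.99988×0.99987 = -0.017452 + 0.699485 = 0.682033.
Q̄ = (S₀/π) × [bracket] = (1361/π) × 0.682033 = 295.47 W/m².
— Configuration B (φ=-45.6°):
Solar longitude: λ_s = 360° × (195 − 80)/365.25 = 113.347°.
sin δ = sin 23.44° × sin 113.347° = 0.36522, so δ = +21.421°.
cos H₀ = −tan(-45.6°) tan(+21.421°) = 0.4006, H₀ = 1.1586 rad.
Bracket: H₀ sin φ sin δ + cos φ cos δ sin H₀ = 1.1586×-0.71447×0.36522 + 0.69966×0.93092×0.91624 = -0.302324 + 0.596772 = 0.294448.
Q̄ = (S₀/π) × [bracket] = (1361/π) × 0.294448 = 127.56 W/m².
Ratio Q̄_A / Q̄_B = 295.47 / 127.56 = 2.316.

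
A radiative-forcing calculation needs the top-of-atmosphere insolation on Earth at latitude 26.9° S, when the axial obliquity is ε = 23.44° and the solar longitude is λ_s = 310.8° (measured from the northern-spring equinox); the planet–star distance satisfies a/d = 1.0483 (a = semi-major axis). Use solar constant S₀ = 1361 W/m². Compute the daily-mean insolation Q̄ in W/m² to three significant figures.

Q̄ ≈ 512 W/m²

Solar declination: sin δ = sin ε · sin λ_s = sin 23.44° × sin 310.8° = -0.30112, so δ = -17.525°.
cos H₀ = −tan(-26.9°) tan(-17.525°) = -0.1602, H₀ = 1.7317 rad.
Bracket: H₀ sin φ sin δ + cos φ cos δ sin H₀ = 1.7317×-0.45243×-0.30112 + 0.89180×0.95359×0.98708 = 0.235919 + 0.839424 = 1.075343.
Inverse-square distance factor (a/d)² = 1.0483² = 1.098933.
Q̄ = (S₀/π) × 1.098933 × [bracket] = (1361/π) × 1.098933 × 1.075343 = 511.9 W/m².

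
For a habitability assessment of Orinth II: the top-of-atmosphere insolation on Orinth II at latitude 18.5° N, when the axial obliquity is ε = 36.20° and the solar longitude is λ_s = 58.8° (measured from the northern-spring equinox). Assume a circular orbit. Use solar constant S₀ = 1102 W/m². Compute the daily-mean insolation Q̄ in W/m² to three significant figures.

Solar declination: sin δ = sin ε · sin λ_s = sin 36.20° × sin 58.8° = 0.50518, so δ = +30.343°.
cos H₀ = −tan(+18.5°) tan(+30.343°) = -0.1959, H₀ = 1.7679 rad.
Bracket: H₀ sin φ sin δ + cos φ cos δ sin H₀ = 1.7679×0.31730×0.50518 + 0.94832×0.86301×0.98063 = 0.283383 + 0.802557 = 1.085940.
Q̄ = (S₀/π) × [bracket] = (1102/π) × 1.085940 = 380.9 W/m².

Q̄ ≈ 381 W/m²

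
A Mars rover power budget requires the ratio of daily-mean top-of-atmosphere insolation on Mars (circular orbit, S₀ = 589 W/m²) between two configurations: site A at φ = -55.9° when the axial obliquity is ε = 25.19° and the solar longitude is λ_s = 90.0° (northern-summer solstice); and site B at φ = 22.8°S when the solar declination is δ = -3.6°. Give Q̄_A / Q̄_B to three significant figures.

Q̄_A / Q̄_B ≈ 0.0855

— Configuration A (φ=-55.9°):
Solar declination: sin δ = sin ε · sin λ_s = sin 25.19° × sin 90.0° = 0.42562, so δ = +25.190°.
cos H₀ = −tan(-55.9°) tan(+25.190°) = 0.6947, H₀ = 0.8028 rad.
Bracket: H₀ sin φ sin δ + cos φ cos δ sin H₀ = 0.8028×-0.82806×0.42562 + 0.56064×0.90490×0.71929 = -0.282938 + 0.364912 = 0.081974.
Q̄ = (S₀/π) × [bracket] = (589/π) × 0.081974 = 15.369 W/m².
— Configuration B (φ=-22.8°):
cos H₀ = −tan(-22.8°) tan(-3.600°) = -0.0264, H₀ = 1.5972 rad.
Bracket: H₀ sin φ sin δ + cos φ cos δ sin H₀ = 1.5972×-0.38752×-0.06279 + 0.92186×0.99803×0.99965 = 0.038864 + 0.919722 = 0.958586.
Q̄ = (S₀/π) × [bracket] = (589/π) × 0.958586 = 179.72 W/m².
Ratio Q̄_A / Q̄_B = 15.369 / 179.72 = 0.08552.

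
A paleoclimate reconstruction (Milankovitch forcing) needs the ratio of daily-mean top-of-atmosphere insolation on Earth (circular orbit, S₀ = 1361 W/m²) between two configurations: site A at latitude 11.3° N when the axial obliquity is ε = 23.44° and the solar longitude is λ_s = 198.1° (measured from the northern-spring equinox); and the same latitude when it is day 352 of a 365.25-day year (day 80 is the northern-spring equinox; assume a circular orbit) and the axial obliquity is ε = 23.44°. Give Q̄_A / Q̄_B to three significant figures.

— Configuration A (φ=+11.3°):
Solar declination: sin δ = sin ε · sin λ_s = sin 23.44° × sin 198.1° = -0.12358, so δ = -7.099°.
cos H₀ = −tan(+11.3°) tan(-7.099°) = 0.0249, H₀ = 1.5459 rad.
Bracket: H₀ sin φ sin δ + cos φ cos δ sin H₀ = 1.5459×0.19595×-0.12358 + 0.98061×0.99233×0.99969 = -0.037435 + 0.972787 = 0.935352.
Q̄ = (S₀/π) × [bracket] = (1361/π) × 0.935352 = 405.21 W/m².
— Configuration B (φ=+11.3°):
Solar longitude: λ_s = 360° × (352 − 80)/365.25 = 268.090°.
sin δ = sin 23.44° × sin 268.090° = -0.39757, so δ = -23.426°.
cos H₀ = −tan(+11.3°) tan(-23.426°) = 0.0866, H₀ = 1.4841 rad.
Bracket: H₀ sin φ sin δ + cos φ cos δ sin H₀ = 1.4841×0.19595×-0.39757 + 0.98061×0.91757×0.99625 = -0.115617 + 0.896404 = 0.780787.
Q̄ = (S₀/π) × [bracket] = (1361/π) × 0.780787 = 338.25 W/m².
Ratio Q̄_A / Q̄_B = 405.21 / 338.25 = 1.198.

Q̄_A / Q̄_B ≈ 1.20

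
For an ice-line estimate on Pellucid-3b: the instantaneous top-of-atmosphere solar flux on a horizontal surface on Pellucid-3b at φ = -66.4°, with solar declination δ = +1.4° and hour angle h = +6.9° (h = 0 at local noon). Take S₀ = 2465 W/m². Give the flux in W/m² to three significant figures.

cos θ_z = sin φ sin δ + cos φ cos δ cos h = -0.022389 + 0.397331 = 0.374942.
Flux = S₀ · cos θ_z = 2465 × 0.374942 = 924.2 W/m².

924 W/m²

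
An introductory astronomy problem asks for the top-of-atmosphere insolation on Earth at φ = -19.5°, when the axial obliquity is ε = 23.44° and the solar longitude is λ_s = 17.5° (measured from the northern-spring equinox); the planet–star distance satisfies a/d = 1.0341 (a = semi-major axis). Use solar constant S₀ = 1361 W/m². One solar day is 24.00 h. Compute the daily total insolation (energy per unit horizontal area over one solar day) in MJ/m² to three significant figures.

35.0 MJ/m²

Solar declination: sin δ = sin ε · sin λ_s = sin 23.44° × sin 17.5° = 0.11962, so δ = +6.870°.
cos H₀ = −tan(-19.5°) tan(+6.870°) = 0.0427, H₀ = 1.5281 rad.
Bracket: H₀ sin φ sin δ + cos φ cos δ sin H₀ = 1.5281×-0.33381×0.11962 + 0.94264×0.99282×0.99909 = -0.061018 + 0.935020 = 0.874002.
Inverse-square distance factor (a/d)² = 1.0341² = 1.069363.
Q̄ = (S₀/π) × 1.069363 × [bracket] = (1361/π) × 1.069363 × 0.874002 = 404.90 W/m².
Daily total = Q̄ × 24.00 h × 3600 s/h = 404.90 × 24.00 × 3600 / 10⁶ = 34.98 MJ/m².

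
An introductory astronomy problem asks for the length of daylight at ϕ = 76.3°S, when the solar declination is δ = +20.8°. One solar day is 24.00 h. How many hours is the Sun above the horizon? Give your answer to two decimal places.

cos h₀ = −tan ϕ · tan δ = 1.5583 ≥ 1, so the Sun never rises (polar night) and h₀ = 0.
Daylight = 2h₀/(2π) × 24.00 h = (0.0000/π) × 24.00 = 0.00 h.

0.00 h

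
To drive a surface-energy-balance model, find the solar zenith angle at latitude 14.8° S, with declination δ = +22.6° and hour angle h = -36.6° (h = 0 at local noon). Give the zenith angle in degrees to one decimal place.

cos θ_z = sin ϕ sin δ + cos ϕ cos δ cos h = -0.098167 + 0.716580 = 0.618413.
θ_z = arccos(0.618413) = 51.8°.

θ_z = 51.8°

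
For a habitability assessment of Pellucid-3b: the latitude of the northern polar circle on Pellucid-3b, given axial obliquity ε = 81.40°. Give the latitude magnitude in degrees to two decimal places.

8.60°

The polar circle is the lowest latitude that experiences at least one full rotation of continuous daylight at the northern-summer solstice; it lies at |φ| = 90° − ε = 90° − 81.40° = 8.60°.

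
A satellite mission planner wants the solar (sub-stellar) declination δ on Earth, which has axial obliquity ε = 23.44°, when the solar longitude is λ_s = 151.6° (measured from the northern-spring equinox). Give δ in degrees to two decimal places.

δ = +10.91°

sin δ = sin ε · sin λ_s = sin 23.44° × sin 151.6° = 0.189198.
δ = arcsin(0.189198) = +10.91°.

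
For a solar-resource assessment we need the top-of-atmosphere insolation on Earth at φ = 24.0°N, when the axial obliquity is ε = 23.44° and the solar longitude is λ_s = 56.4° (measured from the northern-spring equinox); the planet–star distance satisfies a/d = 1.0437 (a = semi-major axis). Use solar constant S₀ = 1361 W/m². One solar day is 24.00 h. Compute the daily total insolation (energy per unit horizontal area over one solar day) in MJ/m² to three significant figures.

Solar declination: sin δ = sin ε · sin λ_s = sin 23.44° × sin 56.4° = 0.33133, so δ = +19.349°.
cos H₀ = −tan(+24.0°) tan(+19.349°) = -0.1563, H₀ = 1.7278 rad.
Bracket: H₀ sin φ sin δ + cos φ cos δ sin H₀ = 1.7278×0.40674×0.33133 + 0.91355×0.94352×0.98770 = 0.232847 + 0.851351 = 1.084198.
Inverse-square distance factor (a/d)² = 1.0437² = 1.089310.
Q̄ = (S₀/π) × 1.089310 × [bracket] = (1361/π) × 1.089310 × 1.084198 = 511.64 W/m².
Daily total = Q̄ × 24.00 h × 3600 s/h = 511.64 × 24.00 × 3600 / 10⁶ = 44.21 MJ/m².

44.2 MJ/m²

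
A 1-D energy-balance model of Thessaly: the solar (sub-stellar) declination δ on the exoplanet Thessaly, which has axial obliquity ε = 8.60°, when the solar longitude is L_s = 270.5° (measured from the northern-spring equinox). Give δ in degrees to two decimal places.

sin δ = sin ε · sin L_s = sin 8.60° × sin 270.5° = -0.149530.
δ = arcsin(-0.149530) = -8.60°.

δ = -8.60°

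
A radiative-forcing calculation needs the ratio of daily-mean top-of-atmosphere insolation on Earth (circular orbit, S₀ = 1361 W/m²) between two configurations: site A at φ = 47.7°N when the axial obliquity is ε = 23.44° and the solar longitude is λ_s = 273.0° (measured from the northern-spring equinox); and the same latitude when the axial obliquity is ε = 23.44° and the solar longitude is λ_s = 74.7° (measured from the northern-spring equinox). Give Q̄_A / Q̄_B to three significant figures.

— Configuration A (φ=+47.7°):
Solar declination: sin δ = sin ε · sin λ_s = sin 23.44° × sin 273.0° = -0.39724, so δ = -23.406°.
cos H₀ = −tan(+47.7°) tan(-23.406°) = 0.4757, H₀ = 1.0750 rad.
Bracket: H₀ sin φ sin δ + cos φ cos δ sin H₀ = 1.0750×0.73963×-0.39724 + 0.67301×0.91771×0.87960 = -0.315846 + 0.543266 = 0.227420.
Q̄ = (S₀/π) × [bracket] = (1361/π) × 0.227420 = 98.523 W/m².
— Configuration B (φ=+47.7°):
Solar declination: sin δ = sin ε · sin λ_s = sin 23.44° × sin 74.7° = 0.38369, so δ = +22.562°.
cos H₀ = −tan(+47.7°) tan(+22.562°) = -0.4566, H₀ = 2.0450 rad.
Bracket: H₀ sin φ sin δ + cos φ cos δ sin H₀ = 2.0450×0.73963×0.38369 + 0.67301×0.92346×0.88966 = 0.580348 + 0.552922 = 1.133270.
Q̄ = (S₀/π) × [bracket] = (1361/π) × 1.133270 = 490.95 W/m².
Ratio Q̄_A / Q̄_B = 98.523 / 490.95 = 0.2007.

Q̄_A / Q̄_B ≈ 0.201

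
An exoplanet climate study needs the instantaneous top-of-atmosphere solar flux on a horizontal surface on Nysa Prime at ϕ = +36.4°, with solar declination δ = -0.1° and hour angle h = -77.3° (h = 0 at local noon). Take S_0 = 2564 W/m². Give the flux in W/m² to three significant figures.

451 W/m²

cos θ_z = sin ϕ sin δ + cos ϕ cos δ cos h = -0.001036 + 0.176953 = 0.175917.
Flux = S_0 · cos θ_z = 2564 × 0.175917 = 451.1 W/m².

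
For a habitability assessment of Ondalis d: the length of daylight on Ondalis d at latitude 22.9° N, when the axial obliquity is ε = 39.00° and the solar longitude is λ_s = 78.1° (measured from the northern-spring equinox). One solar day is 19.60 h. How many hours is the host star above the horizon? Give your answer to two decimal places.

Solar declination: sin δ = sin ε · sin λ_s = sin 39.00° × sin 78.1° = 0.61580, so δ = +38.010°.
cos H₀ = −tan φ · tan δ = −tan(+22.9°) × tan(+38.010°) = -0.3301, so H₀ = 1.9073 rad = 109.28°.
Daylight = 2H₀/(2π) × 19.60 h = (1.9073/π) × 19.60 = 11.90 h.

11.90 h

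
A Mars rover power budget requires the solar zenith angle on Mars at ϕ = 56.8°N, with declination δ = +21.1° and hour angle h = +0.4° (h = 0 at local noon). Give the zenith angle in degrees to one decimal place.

cos θ_z = sin ϕ sin δ + cos ϕ cos δ cos h = 0.301232 + 0.510839 = 0.812071.
θ_z = arccos(0.812071) = 35.7°.

θ_z = 35.7°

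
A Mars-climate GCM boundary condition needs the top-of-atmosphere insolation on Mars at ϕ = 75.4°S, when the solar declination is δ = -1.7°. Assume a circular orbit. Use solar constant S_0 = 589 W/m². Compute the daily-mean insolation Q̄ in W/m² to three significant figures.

cos h₀ = −tan(-75.4°) tan(-1.700°) = -0.1139, h₀ = 1.6850 rad.
Bracket: h₀ sin ϕ sin δ + cos ϕ cos δ sin h₀ = 1.6850×-0.96771×-0.02967 + 0.25207×0.99956×0.99349 = 0.048380 + 0.250319 = 0.298699.
Q̄ = (S_0/π) × [bracket] = (589/π) × 0.298699 = 56.00 W/m².

Q̄ ≈ 56.0 W/m²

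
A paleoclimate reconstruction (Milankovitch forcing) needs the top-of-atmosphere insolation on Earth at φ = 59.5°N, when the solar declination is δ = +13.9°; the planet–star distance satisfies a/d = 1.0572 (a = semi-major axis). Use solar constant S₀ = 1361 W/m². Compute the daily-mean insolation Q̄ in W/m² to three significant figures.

cos H₀ = −tan(+59.5°) tan(+13.900°) = -0.4201, H₀ = 2.0044 rad.
Bracket: H₀ sin φ sin δ + cos φ cos δ sin H₀ = 2.0044×0.86163×0.24023 + 0.50754×0.97072×0.90746 = 0.414890 + 0.447087 = 0.861977.
Inverse-square distance factor (a/d)² = 1.0572² = 1.117672.
Q̄ = (S₀/π) × 1.117672 × [bracket] = (1361/π) × 1.117672 × 0.861977 = 417.4 W/m².

Q̄ ≈ 417 W/m²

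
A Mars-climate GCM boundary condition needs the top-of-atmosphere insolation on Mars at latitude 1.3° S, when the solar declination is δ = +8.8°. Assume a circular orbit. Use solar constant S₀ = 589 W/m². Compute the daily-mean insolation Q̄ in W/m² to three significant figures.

cos H₀ = −tan(-1.3°) tan(+8.800°) = 0.0035, H₀ = 1.5673 rad.
Bracket: H₀ sin φ sin δ + cos φ cos δ sin H₀ = 1.5673×-0.02269×0.15299 + 0.99974×0.98823×0.99999 = -0.005441 + 0.987963 = 0.982522.
Q̄ = (S₀/π) × [bracket] = (589/π) × 0.982522 = 184.2 W/m².

Q̄ ≈ 184 W/m²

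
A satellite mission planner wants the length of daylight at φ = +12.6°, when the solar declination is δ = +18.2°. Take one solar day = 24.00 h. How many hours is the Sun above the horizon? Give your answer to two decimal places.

cos H₀ = −tan φ · tan δ = −tan(+12.6°) × tan(+18.200°) = -0.0735, so H₀ = 1.6444 rad = 94.21°.
Daylight = 2H₀/(2π) × 24.00 h = (1.6444/π) × 24.00 = 12.56 h.

12.56 h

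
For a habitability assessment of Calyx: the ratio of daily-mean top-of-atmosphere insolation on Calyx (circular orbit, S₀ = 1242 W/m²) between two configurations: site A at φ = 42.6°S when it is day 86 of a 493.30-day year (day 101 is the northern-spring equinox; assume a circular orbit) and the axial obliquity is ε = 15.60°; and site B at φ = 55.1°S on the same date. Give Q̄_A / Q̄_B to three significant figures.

Q̄_A / Q̄_B ≈ 1.24

— Configuration A (φ=-42.6°):
Solar longitude: λ_s = 360° × (86 − 101)/493.30 = -10.947°, i.e. -10.947° + 360° = 349.053°.
sin δ = sin 15.60° × sin 349.053° = -0.05107, so δ = -2.927°.
cos H₀ = −tan(-42.6°) tan(-2.927°) = -0.0470, H₀ = 1.6178 rad.
Bracket: H₀ sin φ sin δ + cos φ cos δ sin H₀ = 1.6178×-0.67688×-0.05107 + 0.73610×0.99870×0.99889 = 0.055925 + 0.734327 = 0.790252.
Q̄ = (S₀/π) × [bracket] = (1242/π) × 0.790252 = 312.42 W/m².
— Configuration B (φ=-55.1°):
cos H₀ = −tan(-55.1°) tan(-2.927°) = -0.0733, H₀ = 1.6442 rad.
Bracket: H₀ sin φ sin δ + cos φ cos δ sin H₀ = 1.6442×-0.82015×-0.05107 + 0.57215×0.99870×0.99731 = 0.068867 + 0.569869 = 0.638736.
Q̄ = (S₀/π) × [bracket] = (1242/π) × 0.638736 = 252.52 W/m².
Ratio Q̄_A / Q̄_B = 312.42 / 252.52 = 1.237.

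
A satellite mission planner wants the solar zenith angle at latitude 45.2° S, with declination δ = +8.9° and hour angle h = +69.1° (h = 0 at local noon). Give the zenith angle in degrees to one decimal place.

θ_z = 82.0°

cos θ_z = sin ϕ sin δ + cos ϕ cos δ cos h = -0.109778 + 0.248343 = 0.138565.
θ_z = arccos(0.138565) = 82.0°.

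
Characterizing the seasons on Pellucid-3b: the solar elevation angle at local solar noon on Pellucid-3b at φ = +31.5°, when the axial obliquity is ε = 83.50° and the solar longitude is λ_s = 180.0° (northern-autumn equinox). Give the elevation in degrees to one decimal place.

58.5°

Solar declination: sin δ = sin ε · sin λ_s = sin 83.50° × sin 180.0° = 0.00000, so δ = +0.000°.
At local noon the hour angle is zero, so the zenith angle equals |φ − δ| = |+31.5° − (+0.000°)| = 31.500°.
Elevation = 90° − 31.500° = 58.5°.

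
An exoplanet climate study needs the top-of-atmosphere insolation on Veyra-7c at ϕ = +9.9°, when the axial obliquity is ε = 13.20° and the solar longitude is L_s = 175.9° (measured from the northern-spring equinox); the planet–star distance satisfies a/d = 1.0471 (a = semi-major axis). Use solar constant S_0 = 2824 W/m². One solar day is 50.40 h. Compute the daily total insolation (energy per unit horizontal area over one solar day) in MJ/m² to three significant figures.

177 MJ/m²

Solar declination: sin δ = sin ε · sin L_s = sin 13.20° × sin 175.9° = 0.01633, so δ = +0.935°.
cos h₀ = −tan(+9.9°) tan(+0.935°) = -0.0028, h₀ = 1.5736 rad.
Bracket: h₀ sin ϕ sin δ + cos ϕ cos δ sin h₀ = 1.5736×0.17193×0.01633 + 0.98511×0.99987×1.00000 = 0.004418 + 0.984982 = 0.989400.
Inverse-square distance factor (a/d)² = 1.0471² = 1.096418.
Q̄ = (S_0/π) × 1.096418 × [bracket] = (2824/π) × 1.096418 × 0.989400 = 975.13 W/m².
Daily total = Q̄ × 50.40 h × 3600 s/h = 975.13 × 50.40 × 3600 / 10⁶ = 176.9 MJ/m².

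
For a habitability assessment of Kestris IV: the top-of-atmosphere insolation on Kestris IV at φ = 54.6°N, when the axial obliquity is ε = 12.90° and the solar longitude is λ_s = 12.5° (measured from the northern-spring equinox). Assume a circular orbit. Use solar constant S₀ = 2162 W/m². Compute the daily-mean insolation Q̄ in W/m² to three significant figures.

Q̄ ≈ 442 W/m²

Solar declination: sin δ = sin ε · sin λ_s = sin 12.90° × sin 12.5° = 0.04832, so δ = +2.770°.
cos H₀ = −tan(+54.6°) tan(+2.770°) = -0.0681, H₀ = 1.6389 rad.
Bracket: H₀ sin φ sin δ + cos φ cos δ sin H₀ = 1.6389×0.81513×0.04832 + 0.57928×0.99883×0.99768 = 0.064551 + 0.577260 = 0.641811.
Q̄ = (S₀/π) × [bracket] = (2162/π) × 0.641811 = 441.7 W/m².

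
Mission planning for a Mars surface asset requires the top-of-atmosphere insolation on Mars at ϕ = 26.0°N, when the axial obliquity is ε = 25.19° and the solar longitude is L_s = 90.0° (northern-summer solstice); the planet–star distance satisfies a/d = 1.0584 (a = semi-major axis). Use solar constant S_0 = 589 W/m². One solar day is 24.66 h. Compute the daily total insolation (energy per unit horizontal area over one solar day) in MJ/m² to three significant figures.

Solar declination: sin δ = sin ε · sin L_s = sin 25.19° × sin 90.0° = 0.42562, so δ = +25.190°.
cos h₀ = −tan(+26.0°) tan(+25.190°) = -0.2294, h₀ = 1.8023 rad.
Bracket: h₀ sin ϕ sin δ + cos ϕ cos δ sin h₀ = 1.8023×0.43837×0.42562 + 0.89879×0.90490×0.97333 = 0.336271 + 0.791624 = 1.127895.
Inverse-square distance factor (a/d)² = 1.0584² = 1.120211.
Q̄ = (S_0/π) × 1.120211 × [bracket] = (589/π) × 1.120211 × 1.127895 = 236.88 W/m².
Daily total = Q̄ × 24.66 h × 3600 s/h = 236.88 × 24.66 × 3600 / 10⁶ = 21.03 MJ/m².

21.0 MJ/m²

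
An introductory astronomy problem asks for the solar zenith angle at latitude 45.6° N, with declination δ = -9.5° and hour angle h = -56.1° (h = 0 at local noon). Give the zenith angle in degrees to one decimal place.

cos θ_z = sin ϕ sin δ + cos ϕ cos δ cos h = -0.117922 + 0.384882 = 0.266960.
θ_z = arccos(0.266960) = 74.5°.

θ_z = 74.5°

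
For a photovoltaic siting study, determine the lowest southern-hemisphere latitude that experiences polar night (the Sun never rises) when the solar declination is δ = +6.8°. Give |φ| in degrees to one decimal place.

Polar night requires cos H₀ = −tan φ tan δ ≥ 1, i.e. tan φ tan δ ≤ −1.
The boundary is |tan φ| · |tan δ| = 1, so |φ| = 90° − |δ| = 90° − 6.8° = 83.2° in the southern hemisphere.

|φ| = 83.2°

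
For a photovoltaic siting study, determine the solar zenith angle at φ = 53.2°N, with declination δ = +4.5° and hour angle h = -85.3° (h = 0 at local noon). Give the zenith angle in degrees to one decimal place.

cos θ_z = sin φ sin δ + cos φ cos δ cos h = 0.062825 + 0.048932 = 0.111757.
θ_z = arccos(0.111757) = 83.6°.

θ_z = 83.6°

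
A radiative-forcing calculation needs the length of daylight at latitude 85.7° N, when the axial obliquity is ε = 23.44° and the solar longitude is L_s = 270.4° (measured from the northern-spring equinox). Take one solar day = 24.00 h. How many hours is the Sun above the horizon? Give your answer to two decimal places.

Solar declination: sin δ = sin ε · sin L_s = sin 23.44° × sin 270.4° = -0.39778, so δ = -23.439°.
cos h₀ = −tan ϕ · tan δ = 5.7661 ≥ 1, so the Sun never rises (polar night) and h₀ = 0.
Daylight = 2h₀/(2π) × 24.00 h = (0.0000/π) × 24.00 = 0.00 h.

0.00 h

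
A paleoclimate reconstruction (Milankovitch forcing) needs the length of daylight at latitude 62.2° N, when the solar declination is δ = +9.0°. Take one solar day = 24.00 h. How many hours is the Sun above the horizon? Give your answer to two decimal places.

cos h₀ = −tan ϕ · tan δ = −tan(+62.2°) × tan(+9.000°) = -0.3004, so h₀ = 1.8759 rad = 107.48°.
Daylight = 2h₀/(2π) × 24.00 h = (1.8759/π) × 24.00 = 14.33 h.

14.33 h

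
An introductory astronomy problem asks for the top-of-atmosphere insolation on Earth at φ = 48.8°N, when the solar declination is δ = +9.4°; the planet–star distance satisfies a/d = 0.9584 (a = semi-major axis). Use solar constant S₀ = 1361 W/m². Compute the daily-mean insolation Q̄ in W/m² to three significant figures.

Q̄ ≈ 340 W/m²

cos H₀ = −tan(+48.8°) tan(+9.400°) = -0.1891, H₀ = 1.7610 rad.
Bracket: H₀ sin φ sin δ + cos φ cos δ sin H₀ = 1.7610×0.75241×0.16333 + 0.65869×0.98657×0.98196 = 0.216411 + 0.638121 = 0.854532.
Inverse-square distance factor (a/d)² = 0.9584² = 0.918531.
Q̄ = (S₀/π) × 0.918531 × [bracket] = (1361/π) × 0.918531 × 0.854532 = 340.0 W/m².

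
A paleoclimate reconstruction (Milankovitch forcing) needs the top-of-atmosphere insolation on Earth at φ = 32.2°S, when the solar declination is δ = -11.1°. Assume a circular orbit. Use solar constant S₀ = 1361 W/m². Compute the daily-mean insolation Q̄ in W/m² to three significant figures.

cos H₀ = −tan(-32.2°) tan(-11.100°) = -0.1235, H₀ = 1.6947 rad.
Bracket: H₀ sin φ sin δ + cos φ cos δ sin H₀ = 1.6947×-0.53288×-0.19252 + 0.84619×0.98129×0.99234 = 0.173859 + 0.823997 = 0.997856.
Q̄ = (S₀/π) × [bracket] = (1361/π) × 0.997856 = 432.3 W/m².

Q̄ ≈ 432 W/m²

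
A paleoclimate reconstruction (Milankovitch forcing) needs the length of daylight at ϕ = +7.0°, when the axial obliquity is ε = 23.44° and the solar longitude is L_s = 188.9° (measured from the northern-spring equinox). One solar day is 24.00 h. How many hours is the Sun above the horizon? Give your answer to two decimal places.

11.94 h

Solar declination: sin δ = sin ε · sin L_s = sin 23.44° × sin 188.9° = -0.06154, so δ = -3.528°.
cos h₀ = −tan ϕ · tan δ = −tan(+7.0°) × tan(-3.528°) = 0.0076, so h₀ = 1.5632 rad = 89.57°.
Daylight = 2h₀/(2π) × 24.00 h = (1.5632/π) × 24.00 = 11.94 h.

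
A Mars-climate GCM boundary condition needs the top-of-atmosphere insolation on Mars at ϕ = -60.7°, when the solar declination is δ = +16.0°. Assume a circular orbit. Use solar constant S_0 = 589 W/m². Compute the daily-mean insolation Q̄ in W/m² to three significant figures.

cos h₀ = −tan(-60.7°) tan(+16.000°) = 0.5110, h₀ = 1.0345 rad.
Bracket: h₀ sin ϕ sin δ + cos ϕ cos δ sin h₀ = 1.0345×-0.87207×0.27564 + 0.48938×0.96126×0.85960 = -0.248670 + 0.404374 = 0.155704.
Q̄ = (S_0/π) × [bracket] = (589/π) × 0.155704 = 29.19 W/m².

Q̄ ≈ 29.2 W/m²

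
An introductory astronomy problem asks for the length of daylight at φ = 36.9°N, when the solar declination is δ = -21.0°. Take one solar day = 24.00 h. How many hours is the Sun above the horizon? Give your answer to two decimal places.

9.77 h

cos H₀ = −tan φ · tan δ = −tan(+36.9°) × tan(-21.000°) = 0.2882, so H₀ = 1.2784 rad = 73.25°.
Daylight = 2H₀/(2π) × 24.00 h = (1.2784/π) × 24.00 = 9.77 h.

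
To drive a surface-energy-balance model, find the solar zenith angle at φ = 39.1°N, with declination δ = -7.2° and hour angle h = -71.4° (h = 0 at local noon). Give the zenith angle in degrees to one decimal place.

cos θ_z = sin φ sin δ + cos φ cos δ cos h = -0.079045 + 0.245575 = 0.166530.
θ_z = arccos(0.166530) = 80.4°.

θ_z = 80.4°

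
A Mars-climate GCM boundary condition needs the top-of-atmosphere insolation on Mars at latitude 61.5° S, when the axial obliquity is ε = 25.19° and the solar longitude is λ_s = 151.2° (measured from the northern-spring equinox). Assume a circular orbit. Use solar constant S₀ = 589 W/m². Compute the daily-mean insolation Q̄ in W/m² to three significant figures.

Q̄ ≈ 41.1 W/m²

Solar declination: sin δ = sin ε · sin λ_s = sin 25.19° × sin 151.2° = 0.20504, so δ = +11.832°.
cos H₀ = −tan(-61.5°) tan(+11.832°) = 0.3858, H₀ = 1.1747 rad.
Bracket: H₀ sin φ sin δ + cos φ cos δ sin H₀ = 1.1747×-0.87882×0.20504 + 0.47716×0.97875×0.92256 = -0.211673 + 0.430854 = 0.219181.
Q̄ = (S₀/π) × [bracket] = (589/π) × 0.219181 = 41.09 W/m².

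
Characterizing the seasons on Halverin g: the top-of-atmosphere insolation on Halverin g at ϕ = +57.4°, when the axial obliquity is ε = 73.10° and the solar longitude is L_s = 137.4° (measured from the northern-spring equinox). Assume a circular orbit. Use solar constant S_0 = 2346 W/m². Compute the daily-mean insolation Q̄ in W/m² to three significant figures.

Solar declination: sin δ = sin ε · sin L_s = sin 73.10° × sin 137.4° = 0.64764, so δ = +40.364°.
cos h₀ = −tan(+57.4°) tan(+40.364°) = -1.3291 ≤ −1 ⇒ polar day, h₀ = π.
Bracket: h₀ sin ϕ sin δ + cos ϕ cos δ sin h₀ = 3.1416×0.84245×0.64764 + 0.53877×0.76194×0.00000 = 1.714071 + 0.000000 = 1.714071.
Q̄ = (S_0/π) × [bracket] = (2346/π) × 1.714071 = 1280 W/m².

Q̄ ≈ 1.28e+03 W/m²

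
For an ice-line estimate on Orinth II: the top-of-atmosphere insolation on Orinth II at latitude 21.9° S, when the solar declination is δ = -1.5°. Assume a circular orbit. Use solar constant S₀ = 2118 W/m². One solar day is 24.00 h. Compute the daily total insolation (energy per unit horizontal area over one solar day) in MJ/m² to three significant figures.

54.9 MJ/m²

cos H₀ = −tan(-21.9°) tan(-1.500°) = -0.0105, H₀ = 1.5813 rad.
Bracket: H₀ sin φ sin δ + cos φ cos δ sin H₀ = 1.5813×-0.37299×-0.02618 + 0.92784×0.99966×0.99994 = 0.015441 + 0.927469 = 0.942910.
Q̄ = (S₀/π) × [bracket] = (2118/π) × 0.942910 = 635.69 W/m².
Daily total = Q̄ × 24.00 h × 3600 s/h = 635.69 × 24.00 × 3600 / 10⁶ = 54.92 MJ/m².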